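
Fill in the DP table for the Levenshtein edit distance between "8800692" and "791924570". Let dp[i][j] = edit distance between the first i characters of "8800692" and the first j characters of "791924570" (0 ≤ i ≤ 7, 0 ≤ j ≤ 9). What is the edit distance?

9

   ''  7  9  1  9  2  4  5  7  0
''  0  1  2  3  4  5  6  7  8  9
 8  1  1  2  3  4  5  6  7  8  9
 8  2  2  2  3  4  5  6  7  8  9
 0  3  3  3  3  4  5  6  7  8  8
 0  4  4  4  4  4  5  6  7  8  8
 6  5  5  5  5  5  5  6  7  8  9
 9  6  6  5  6  5  6  6  7  8  9
 2  7  7  6  6  6  5  6  7  8  9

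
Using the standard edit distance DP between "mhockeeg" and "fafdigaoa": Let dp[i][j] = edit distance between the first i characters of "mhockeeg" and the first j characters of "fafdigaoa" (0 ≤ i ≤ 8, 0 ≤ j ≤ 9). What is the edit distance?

   ''  f  a  f  d  i  g  a  o  a
''  0  1  2  3  4  5  6  7  8  9
 m  1  1  2  3  4  5  6  7  8  9
 h  2  2  2  3  4  5  6  7  8  9
 o  3  3  3  3  4  5  6  7  7  8
 c  4  4  4  4  4  5  6  7  8  8
 k  5  5  5  5  5  5  6  7  8  9
 e  6  6  6  6  6  6  6  7  8  9
 e  7  7  7  7  7  7  7  7  8  9
 g  8  8  8  8  8  8  7  8  8  9

9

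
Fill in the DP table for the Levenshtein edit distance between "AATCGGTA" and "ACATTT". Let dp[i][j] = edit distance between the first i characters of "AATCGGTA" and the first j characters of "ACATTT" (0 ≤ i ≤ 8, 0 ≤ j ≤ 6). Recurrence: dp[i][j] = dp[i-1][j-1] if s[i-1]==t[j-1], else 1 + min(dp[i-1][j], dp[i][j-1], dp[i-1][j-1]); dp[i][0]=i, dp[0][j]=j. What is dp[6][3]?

   ''  A  C  A  T  T  T
''  0  1  2  3  4  5  6
 A  1  0  1  2  3  4  5
 A  2  1  1  1  2  3  4
 T  3  2  2  2  1  2  3
 C  4  3  2  3  2  2  3
 G  5  4  3  3  3  3  3
 G  6  5  4  4  4  4  4
 T  7  6  5  5  4  4  4
 A  8  7  6  5  5  5  5

4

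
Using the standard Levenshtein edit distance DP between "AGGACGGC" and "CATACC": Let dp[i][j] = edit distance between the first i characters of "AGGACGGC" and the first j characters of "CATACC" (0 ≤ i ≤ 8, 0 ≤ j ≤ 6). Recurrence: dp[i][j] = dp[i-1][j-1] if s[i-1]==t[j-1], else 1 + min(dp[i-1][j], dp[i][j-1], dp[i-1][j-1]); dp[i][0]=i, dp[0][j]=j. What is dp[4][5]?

4

   ''  C  A  T  A  C  C
''  0  1  2  3  4  5  6
 A  1  1  1  2  3  4  5
 G  2  2  2  2  3  4  5
 G  3  3  3  3  3  4  5
 A  4  4  3  4  3  4  5
 C  5  4  4  4  4  3  4
 G  6  5  5  5  5  4  4
 G  7  6  6  6  6  5  5
 C  8  7  7  7  7  6  5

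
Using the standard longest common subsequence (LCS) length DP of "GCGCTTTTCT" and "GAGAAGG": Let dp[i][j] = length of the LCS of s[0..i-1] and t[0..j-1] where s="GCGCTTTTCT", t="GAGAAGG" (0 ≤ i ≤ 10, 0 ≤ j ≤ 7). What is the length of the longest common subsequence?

2

   ''  G  A  G  A  A  G  G
''  0  0  0  0  0  0  0  0
 G  0  1  1  1  1  1  1  1
 C  0  1  1  1  1  1  1  1
 G  0  1  1  2  2  2  2  2
 C  0  1  1  2  2  2  2  2
 T  0  1  1  2  2  2  2  2
 T  0  1  1  2  2  2  2  2
 T  0  1  1  2  2  2  2  2
 T  0  1  1  2  2  2  2  2
 C  0  1  1  2  2  2  2  2
 T  0  1  1  2  2  2  2  2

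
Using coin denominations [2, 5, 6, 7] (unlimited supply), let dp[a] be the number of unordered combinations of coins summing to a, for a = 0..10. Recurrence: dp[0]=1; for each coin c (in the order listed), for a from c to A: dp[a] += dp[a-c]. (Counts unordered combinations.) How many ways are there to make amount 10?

after  coin     0     1     2     3     4     5     6     7     8     9    10
          2     1     0     1     0     1     0     1     0     1     0     1
          5     1     0     1     0     1     1     1     1     1     1     2
          6     1     0     1     0     1     1     2     1     2     1     3
          7     1     0     1     0     1     1     2     2     2     2     3

3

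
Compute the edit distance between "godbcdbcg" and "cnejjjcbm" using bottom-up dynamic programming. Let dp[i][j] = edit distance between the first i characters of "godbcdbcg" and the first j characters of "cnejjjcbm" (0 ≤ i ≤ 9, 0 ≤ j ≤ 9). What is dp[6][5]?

   ''  c  n  e  j  j  j  c  b  m
''  0  1  2  3  4  5  6  7  8  9
 g  1  1  2  3  4  5  6  7  8  9
 o  2  2  2  3  4  5  6  7  8  9
 d  3  3  3  3  4  5  6  7  8  9
 b  4  4  4  4  4  5  6  7  7  8
 c  5  4  5  5  5  5  6  6  7  8
 d  6  5  5  6  6  6  6  7  7  8
 b  7  6  6  6  7  7  7  7  7  8
 c  8  7  7  7  7  8  8  7  8  8
 g  9  8  8  8  8  8  9  8  8  9

6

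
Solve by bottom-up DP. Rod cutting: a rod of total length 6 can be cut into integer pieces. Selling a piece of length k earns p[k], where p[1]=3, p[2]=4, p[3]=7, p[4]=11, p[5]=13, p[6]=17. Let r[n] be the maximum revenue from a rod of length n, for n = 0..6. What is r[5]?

15

   n    0    1    2    3    4    5    6
r[n]    0    3    6    9   12   15   18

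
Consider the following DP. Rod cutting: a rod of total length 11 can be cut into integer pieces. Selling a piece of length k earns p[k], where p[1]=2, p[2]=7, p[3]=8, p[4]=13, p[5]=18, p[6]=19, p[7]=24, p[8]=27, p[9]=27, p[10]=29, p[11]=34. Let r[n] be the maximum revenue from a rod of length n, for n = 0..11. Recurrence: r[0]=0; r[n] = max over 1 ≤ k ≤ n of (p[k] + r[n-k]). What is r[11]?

   n    0    1    2    3    4    5    6    7    8    9   10   11
r[n]    0    2    7    9   14   18   21   25   28   32   36   39

39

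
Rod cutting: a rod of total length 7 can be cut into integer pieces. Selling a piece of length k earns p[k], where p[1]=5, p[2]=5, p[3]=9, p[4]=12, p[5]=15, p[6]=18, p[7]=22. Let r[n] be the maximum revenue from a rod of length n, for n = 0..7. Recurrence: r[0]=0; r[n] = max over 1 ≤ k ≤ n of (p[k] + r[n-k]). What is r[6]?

   n    0    1    2    3    4    5    6    7
r[n]    0    5   10   15   20   25   30   35

30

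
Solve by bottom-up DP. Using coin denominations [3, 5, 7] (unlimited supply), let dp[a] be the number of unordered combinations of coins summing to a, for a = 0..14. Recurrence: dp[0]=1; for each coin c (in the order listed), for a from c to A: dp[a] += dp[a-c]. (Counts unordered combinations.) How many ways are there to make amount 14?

2

after  coin     0     1     2     3     4     5     6     7     8     9    10    11    12    13    14
          3     1     0     0     1     0     0     1     0     0     1     0     0     1     0     0
          5     1     0     0     1     0     1     1     0     1     1     1     1     1     1     1
          7     1     0     0     1     0     1     1     1     1     1     2     1     2     2     2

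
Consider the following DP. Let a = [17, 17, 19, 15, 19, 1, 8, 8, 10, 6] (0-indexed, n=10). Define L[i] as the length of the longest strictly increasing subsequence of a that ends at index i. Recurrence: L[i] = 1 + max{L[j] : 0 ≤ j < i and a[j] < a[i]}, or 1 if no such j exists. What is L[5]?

1

   i    0    1    2    3    4    5    6    7    8    9
a[i]   17   17   19   15   19    1    8    8   10    6
L[i]    1    1    2    1    2    1    2    2    3    2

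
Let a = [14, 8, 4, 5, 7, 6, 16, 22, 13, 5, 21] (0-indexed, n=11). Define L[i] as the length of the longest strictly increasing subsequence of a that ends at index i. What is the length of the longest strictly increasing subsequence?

5

   i    0    1    2    3    4    5    6    7    8    9   10
a[i]   14    8    4    5    7    6   16   22   13    5   21
L[i]    1    1    1    2    3    3    4    5    4    2    5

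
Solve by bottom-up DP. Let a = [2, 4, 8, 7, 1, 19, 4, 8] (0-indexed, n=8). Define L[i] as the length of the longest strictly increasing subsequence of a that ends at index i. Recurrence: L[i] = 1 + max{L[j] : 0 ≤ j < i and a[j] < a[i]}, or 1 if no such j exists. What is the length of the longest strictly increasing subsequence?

4

   i    0    1    2    3    4    5    6    7
a[i]    2    4    8    7    1   19    4    8
L[i]    1    2    3    3    1    4    2    4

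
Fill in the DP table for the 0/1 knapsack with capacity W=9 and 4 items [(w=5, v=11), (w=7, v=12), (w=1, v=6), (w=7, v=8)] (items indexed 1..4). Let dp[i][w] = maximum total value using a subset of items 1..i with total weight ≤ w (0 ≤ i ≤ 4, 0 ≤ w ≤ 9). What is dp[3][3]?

i\w   0   1   2   3   4   5   6   7   8   9
  0   0   0   0   0   0   0   0   0   0   0
  1   0   0   0   0   0  11  11  11  11  11
  2   0   0   0   0   0  11  11  12  12  12
  3   0   6   6   6   6  11  17  17  18  18
  4   0   6   6   6   6  11  17  17  18  18

6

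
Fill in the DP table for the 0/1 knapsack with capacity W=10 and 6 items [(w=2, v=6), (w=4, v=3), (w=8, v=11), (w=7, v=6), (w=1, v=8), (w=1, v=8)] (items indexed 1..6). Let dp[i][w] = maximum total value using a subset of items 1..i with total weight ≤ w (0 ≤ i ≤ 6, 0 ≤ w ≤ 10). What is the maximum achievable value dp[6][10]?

27

i\w   0   1   2   3   4   5   6   7   8   9  10
  0   0   0   0   0   0   0   0   0   0   0   0
  1   0   0   6   6   6   6   6   6   6   6   6
  2   0   0   6   6   6   6   9   9   9   9   9
  3   0   0   6   6   6   6   9   9  11  11  17
  4   0   0   6   6   6   6   9   9  11  12  17
  5   0   8   8  14  14  14  14  17  17  19  20
  6   0   8  16  16  22  22  22  22  25  25  27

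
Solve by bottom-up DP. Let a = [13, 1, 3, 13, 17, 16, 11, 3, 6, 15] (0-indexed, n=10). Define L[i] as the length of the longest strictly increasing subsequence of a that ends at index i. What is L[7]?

   i    0    1    2    3    4    5    6    7    8    9
a[i]   13    1    3   13   17   16   11    3    6   15
L[i]    1    1    2    3    4    4    3    2    3    4

2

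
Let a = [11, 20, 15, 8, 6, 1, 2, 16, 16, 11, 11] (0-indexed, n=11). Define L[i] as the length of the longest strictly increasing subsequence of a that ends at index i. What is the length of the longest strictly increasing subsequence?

   i    0    1    2    3    4    5    6    7    8    9   10
a[i]   11   20   15    8    6    1    2   16   16   11   11
L[i]    1    2    2    1    1    1    2    3    3    3    3

3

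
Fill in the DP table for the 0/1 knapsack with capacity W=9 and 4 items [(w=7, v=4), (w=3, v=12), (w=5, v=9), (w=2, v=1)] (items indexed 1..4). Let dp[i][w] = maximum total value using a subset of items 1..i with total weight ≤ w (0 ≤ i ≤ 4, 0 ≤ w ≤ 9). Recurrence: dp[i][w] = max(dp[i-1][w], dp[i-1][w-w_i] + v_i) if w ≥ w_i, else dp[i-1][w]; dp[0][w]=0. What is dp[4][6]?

13

i\w   0   1   2   3   4   5   6   7   8   9
  0   0   0   0   0   0   0   0   0   0   0
  1   0   0   0   0   0   0   0   4   4   4
  2   0   0   0  12  12  12  12  12  12  12
  3   0   0   0  12  12  12  12  12  21  21
  4   0   0   1  12  12  13  13  13  21  21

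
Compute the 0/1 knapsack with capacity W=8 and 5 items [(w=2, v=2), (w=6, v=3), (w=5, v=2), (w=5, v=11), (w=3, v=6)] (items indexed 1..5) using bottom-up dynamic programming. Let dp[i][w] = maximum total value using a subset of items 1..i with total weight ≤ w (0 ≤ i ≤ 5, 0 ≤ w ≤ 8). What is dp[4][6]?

11

i\w   0   1   2   3   4   5   6   7   8
  0   0   0   0   0   0   0   0   0   0
  1   0   0   2   2   2   2   2   2   2
  2   0   0   2   2   2   2   3   3   5
  3   0   0   2   2   2   2   3   4   5
  4   0   0   2   2   2  11  11  13  13
  5   0   0   2   6   6  11  11  13  17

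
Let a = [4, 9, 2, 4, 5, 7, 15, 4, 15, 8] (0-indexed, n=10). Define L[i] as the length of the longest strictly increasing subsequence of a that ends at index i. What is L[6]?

5

   i    0    1    2    3    4    5    6    7    8    9
a[i]    4    9    2    4    5    7   15    4   15    8
L[i]    1    2    1    2    3    4    5    2    5    5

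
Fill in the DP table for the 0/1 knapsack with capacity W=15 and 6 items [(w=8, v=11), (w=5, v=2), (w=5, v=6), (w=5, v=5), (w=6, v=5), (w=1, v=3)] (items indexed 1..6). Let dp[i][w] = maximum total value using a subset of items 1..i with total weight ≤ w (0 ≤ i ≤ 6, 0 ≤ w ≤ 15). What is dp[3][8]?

i\w   0   1   2   3   4   5   6   7   8   9  10  11  12  13  14  15
  0   0   0   0   0   0   0   0   0   0   0   0   0   0   0   0   0
  1   0   0   0   0   0   0   0   0  11  11  11  11  11  11  11  11
  2   0   0   0   0   0   2   2   2  11  11  11  11  11  13  13  13
  3   0   0   0   0   0   6   6   6  11  11  11  11  11  17  17  17
  4   0   0   0   0   0   6   6   6  11  11  11  11  11  17  17  17
  5   0   0   0   0   0   6   6   6  11  11  11  11  11  17  17  17
  6   0   3   3   3   3   6   9   9  11  14  14  14  14  17  20  20

11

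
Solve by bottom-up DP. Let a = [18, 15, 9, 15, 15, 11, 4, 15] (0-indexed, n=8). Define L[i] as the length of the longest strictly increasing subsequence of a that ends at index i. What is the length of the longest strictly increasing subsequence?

3

   i    0    1    2    3    4    5    6    7
a[i]   18   15    9   15   15   11    4   15
L[i]    1    1    1    2    2    2    1    3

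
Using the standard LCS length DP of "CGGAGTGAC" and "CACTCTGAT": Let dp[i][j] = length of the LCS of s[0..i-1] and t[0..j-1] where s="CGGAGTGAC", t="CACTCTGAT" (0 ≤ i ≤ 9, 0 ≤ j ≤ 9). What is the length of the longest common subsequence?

   ''  C  A  C  T  C  T  G  A  T
''  0  0  0  0  0  0  0  0  0  0
 C  0  1  1  1  1  1  1  1  1  1
 G  0  1  1  1  1  1  1  2  2  2
 G  0  1  1  1  1  1  1  2  2  2
 A  0  1  2  2  2  2  2  2  3  3
 G  0  1  2  2  2  2  2  3  3  3
 T  0  1  2  2  3  3  3  3  3  4
 G  0  1  2  2  3  3  3  4  4  4
 A  0  1  2  2  3  3  3  4  5  5
 C  0  1  2  3  3  4  4  4  5  5

5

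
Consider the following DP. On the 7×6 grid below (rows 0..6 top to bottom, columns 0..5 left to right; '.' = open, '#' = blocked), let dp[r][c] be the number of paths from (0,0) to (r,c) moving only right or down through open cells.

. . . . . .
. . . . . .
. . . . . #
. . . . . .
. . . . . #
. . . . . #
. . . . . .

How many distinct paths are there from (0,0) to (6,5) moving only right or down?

210

r\c   0   1   2   3   4   5
  0   1   1   1   1   1   1
  1   1   2   3   4   5   6
  2   1   3   6  10  15   0
  3   1   4  10  20  35  35
  4   1   5  15  35  70   0
  5   1   6  21  56 126   0
  6   1   7  28  84 210 210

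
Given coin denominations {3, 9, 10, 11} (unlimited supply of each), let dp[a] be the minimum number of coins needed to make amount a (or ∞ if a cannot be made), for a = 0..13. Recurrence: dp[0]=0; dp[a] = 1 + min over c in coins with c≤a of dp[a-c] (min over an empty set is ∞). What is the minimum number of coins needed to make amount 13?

 a  0  1  2  3  4  5  6  7  8  9 10 11 12 13
dp  0  -  -  1  -  -  2  -  -  1  1  1  2  2
(- denotes ∞ / unreachable)

2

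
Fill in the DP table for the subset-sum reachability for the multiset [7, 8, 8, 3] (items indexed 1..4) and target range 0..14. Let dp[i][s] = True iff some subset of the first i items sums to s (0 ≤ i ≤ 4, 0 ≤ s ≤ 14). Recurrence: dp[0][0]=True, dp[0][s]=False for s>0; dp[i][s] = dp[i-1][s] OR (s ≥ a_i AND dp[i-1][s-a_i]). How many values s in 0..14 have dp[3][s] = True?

i\s   0   1   2   3   4   5   6   7   8   9  10  11  12  13  14
  0   T   F   F   F   F   F   F   F   F   F   F   F   F   F   F
  1   T   F   F   F   F   F   F   T   F   F   F   F   F   F   F
  2   T   F   F   F   F   F   F   T   T   F   F   F   F   F   F
  3   T   F   F   F   F   F   F   T   T   F   F   F   F   F   F
  4   T   F   F   T   F   F   F   T   T   F   T   T   F   F   F

3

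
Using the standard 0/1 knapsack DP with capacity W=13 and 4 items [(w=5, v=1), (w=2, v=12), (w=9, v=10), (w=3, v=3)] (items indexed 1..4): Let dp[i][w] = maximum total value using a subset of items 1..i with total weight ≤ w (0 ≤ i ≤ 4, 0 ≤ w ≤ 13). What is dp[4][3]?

i\w   0   1   2   3   4   5   6   7   8   9  10  11  12  13
  0   0   0   0   0   0   0   0   0   0   0   0   0   0   0
  1   0   0   0   0   0   1   1   1   1   1   1   1   1   1
  2   0   0  12  12  12  12  12  13  13  13  13  13  13  13
  3   0   0  12  12  12  12  12  13  13  13  13  22  22  22
  4   0   0  12  12  12  15  15  15  15  15  16  22  22  22

12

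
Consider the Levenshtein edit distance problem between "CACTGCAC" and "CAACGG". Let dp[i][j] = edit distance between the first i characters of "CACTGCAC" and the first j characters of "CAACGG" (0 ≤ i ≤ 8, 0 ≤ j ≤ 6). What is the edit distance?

   ''  C  A  A  C  G  G
''  0  1  2  3  4  5  6
 C  1  0  1  2  3  4  5
 A  2  1  0  1  2  3  4
 C  3  2  1  1  1  2  3
 T  4  3  2  2  2  2  3
 G  5  4  3  3  3  2  2
 C  6  5  4  4  3  3  3
 A  7  6  5  4  4  4  4
 C  8  7  6  5  4  5  5

5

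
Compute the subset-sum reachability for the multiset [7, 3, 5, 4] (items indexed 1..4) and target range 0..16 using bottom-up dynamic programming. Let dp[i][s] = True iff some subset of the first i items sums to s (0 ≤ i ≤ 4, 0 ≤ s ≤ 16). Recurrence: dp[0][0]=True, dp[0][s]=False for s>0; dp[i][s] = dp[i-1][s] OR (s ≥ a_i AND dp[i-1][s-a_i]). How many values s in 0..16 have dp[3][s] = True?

8

i\s   0   1   2   3   4   5   6   7   8   9  10  11  12  13  14  15  16
  0   T   F   F   F   F   F   F   F   F   F   F   F   F   F   F   F   F
  1   T   F   F   F   F   F   F   T   F   F   F   F   F   F   F   F   F
  2   T   F   F   T   F   F   F   T   F   F   T   F   F   F   F   F   F
  3   T   F   F   T   F   T   F   T   T   F   T   F   T   F   F   T   F
  4   T   F   F   T   T   T   F   T   T   T   T   T   T   F   T   T   T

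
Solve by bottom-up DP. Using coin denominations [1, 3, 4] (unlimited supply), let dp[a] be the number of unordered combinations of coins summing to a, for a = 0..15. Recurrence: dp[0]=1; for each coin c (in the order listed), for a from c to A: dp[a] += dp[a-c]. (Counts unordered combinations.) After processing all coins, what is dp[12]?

after  coin     0     1     2     3     4     5     6     7     8     9    10    11    12    13    14    15
          1     1     1     1     1     1     1     1     1     1     1     1     1     1     1     1     1
          3     1     1     1     2     2     2     3     3     3     4     4     4     5     5     5     6
          4     1     1     1     2     3     3     4     5     6     7     8     9    11    12    13    15

11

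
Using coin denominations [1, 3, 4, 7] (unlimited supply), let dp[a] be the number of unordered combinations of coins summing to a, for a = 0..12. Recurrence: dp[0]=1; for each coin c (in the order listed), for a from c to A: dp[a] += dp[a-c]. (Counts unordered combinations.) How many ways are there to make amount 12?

after  coin     0     1     2     3     4     5     6     7     8     9    10    11    12
          1     1     1     1     1     1     1     1     1     1     1     1     1     1
          3     1     1     1     2     2     2     3     3     3     4     4     4     5
          4     1     1     1     2     3     3     4     5     6     7     8     9    11
          7     1     1     1     2     3     3     4     6     7     8    10    12    14

14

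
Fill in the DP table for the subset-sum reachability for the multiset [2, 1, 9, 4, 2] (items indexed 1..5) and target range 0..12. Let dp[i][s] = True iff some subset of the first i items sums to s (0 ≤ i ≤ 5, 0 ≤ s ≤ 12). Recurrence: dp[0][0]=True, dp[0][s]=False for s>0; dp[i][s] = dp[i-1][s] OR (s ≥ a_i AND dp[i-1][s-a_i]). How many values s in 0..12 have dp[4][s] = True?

i\s   0   1   2   3   4   5   6   7   8   9  10  11  12
  0   T   F   F   F   F   F   F   F   F   F   F   F   F
  1   T   F   T   F   F   F   F   F   F   F   F   F   F
  2   T   T   T   T   F   F   F   F   F   F   F   F   F
  3   T   T   T   T   F   F   F   F   F   T   T   T   T
  4   T   T   T   T   T   T   T   T   F   T   T   T   T
  5   T   T   T   T   T   T   T   T   T   T   T   T   T

12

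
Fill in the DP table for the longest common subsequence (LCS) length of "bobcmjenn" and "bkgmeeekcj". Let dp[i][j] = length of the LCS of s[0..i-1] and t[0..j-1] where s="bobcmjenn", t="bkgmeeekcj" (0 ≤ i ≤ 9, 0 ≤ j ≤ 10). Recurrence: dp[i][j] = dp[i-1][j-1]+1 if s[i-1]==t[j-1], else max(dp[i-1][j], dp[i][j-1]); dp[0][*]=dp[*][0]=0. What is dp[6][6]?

   ''  b  k  g  m  e  e  e  k  c  j
''  0  0  0  0  0  0  0  0  0  0  0
 b  0  1  1  1  1  1  1  1  1  1  1
 o  0  1  1  1  1  1  1  1  1  1  1
 b  0  1  1  1  1  1  1  1  1  1  1
 c  0  1  1  1  1  1  1  1  1  2  2
 m  0  1  1  1  2  2  2  2  2  2  2
 j  0  1  1  1  2  2  2  2  2  2  3
 e  0  1  1  1  2  3  3  3  3  3  3
 n  0  1  1  1  2  3  3  3  3  3  3
 n  0  1  1  1  2  3  3  3  3  3  3

2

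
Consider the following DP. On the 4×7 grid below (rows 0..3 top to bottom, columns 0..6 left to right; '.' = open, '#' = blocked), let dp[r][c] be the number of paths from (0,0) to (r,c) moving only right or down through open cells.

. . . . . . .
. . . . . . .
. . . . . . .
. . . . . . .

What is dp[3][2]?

10

r\c   0   1   2   3   4   5   6
  0   1   1   1   1   1   1   1
  1   1   2   3   4   5   6   7
  2   1   3   6  10  15  21  28
  3   1   4  10  20  35  56  84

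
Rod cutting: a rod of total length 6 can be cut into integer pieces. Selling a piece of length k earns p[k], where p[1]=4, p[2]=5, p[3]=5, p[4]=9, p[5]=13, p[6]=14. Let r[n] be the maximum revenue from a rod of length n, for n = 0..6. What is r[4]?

   n    0    1    2    3    4    5    6
r[n]    0    4    8   12   16   20   24

16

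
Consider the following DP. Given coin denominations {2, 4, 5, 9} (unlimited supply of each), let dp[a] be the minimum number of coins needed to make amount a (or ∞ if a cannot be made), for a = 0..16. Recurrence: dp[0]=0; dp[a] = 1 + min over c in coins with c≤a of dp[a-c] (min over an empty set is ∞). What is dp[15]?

 a  0  1  2  3  4  5  6  7  8  9 10 11 12 13 14 15 16
dp  0  -  1  -  1  1  2  2  2  1  2  2  3  2  2  3  3
(- denotes ∞ / unreachable)

3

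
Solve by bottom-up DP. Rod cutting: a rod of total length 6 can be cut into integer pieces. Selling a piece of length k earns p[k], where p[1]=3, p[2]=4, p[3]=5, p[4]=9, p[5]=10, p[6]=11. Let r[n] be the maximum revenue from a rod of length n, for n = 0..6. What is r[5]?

15

   n    0    1    2    3    4    5    6
r[n]    0    3    6    9   12   15   18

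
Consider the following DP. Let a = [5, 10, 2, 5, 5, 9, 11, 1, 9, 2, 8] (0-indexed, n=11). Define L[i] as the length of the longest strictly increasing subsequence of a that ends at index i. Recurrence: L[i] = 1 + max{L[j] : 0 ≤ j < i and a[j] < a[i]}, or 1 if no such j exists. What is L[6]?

4

   i    0    1    2    3    4    5    6    7    8    9   10
a[i]    5   10    2    5    5    9   11    1    9    2    8
L[i]    1    2    1    2    2    3    4    1    3    2    3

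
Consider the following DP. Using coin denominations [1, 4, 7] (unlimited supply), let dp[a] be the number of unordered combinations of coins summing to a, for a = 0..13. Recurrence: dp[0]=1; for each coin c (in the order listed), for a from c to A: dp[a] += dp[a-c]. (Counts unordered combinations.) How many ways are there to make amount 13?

after  coin     0     1     2     3     4     5     6     7     8     9    10    11    12    13
          1     1     1     1     1     1     1     1     1     1     1     1     1     1     1
          4     1     1     1     1     2     2     2     2     3     3     3     3     4     4
          7     1     1     1     1     2     2     2     3     4     4     4     5     6     6

6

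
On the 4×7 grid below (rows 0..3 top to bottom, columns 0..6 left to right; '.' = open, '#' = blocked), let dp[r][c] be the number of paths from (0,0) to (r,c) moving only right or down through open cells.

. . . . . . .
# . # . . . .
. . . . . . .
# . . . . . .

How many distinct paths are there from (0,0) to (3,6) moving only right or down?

26

r\c   0   1   2   3   4   5   6
  0   1   1   1   1   1   1   1
  1   0   1   0   1   2   3   4
  2   0   1   1   2   4   7  11
  3   0   1   2   4   8  15  26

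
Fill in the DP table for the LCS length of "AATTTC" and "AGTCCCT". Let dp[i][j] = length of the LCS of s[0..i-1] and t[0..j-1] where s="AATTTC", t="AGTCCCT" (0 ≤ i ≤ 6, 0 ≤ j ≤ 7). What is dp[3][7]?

   ''  A  G  T  C  C  C  T
''  0  0  0  0  0  0  0  0
 A  0  1  1  1  1  1  1  1
 A  0  1  1  1  1  1  1  1
 T  0  1  1  2  2  2  2  2
 T  0  1  1  2  2  2  2  3
 T  0  1  1  2  2  2  2  3
 C  0  1  1  2  3  3  3  3

2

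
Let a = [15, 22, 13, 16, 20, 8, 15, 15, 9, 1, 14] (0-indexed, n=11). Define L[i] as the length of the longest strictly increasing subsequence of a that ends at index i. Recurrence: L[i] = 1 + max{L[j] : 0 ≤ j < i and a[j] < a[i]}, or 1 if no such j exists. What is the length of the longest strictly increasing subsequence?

   i    0    1    2    3    4    5    6    7    8    9   10
a[i]   15   22   13   16   20    8   15   15    9    1   14
L[i]    1    2    1    2    3    1    2    2    2    1    3

3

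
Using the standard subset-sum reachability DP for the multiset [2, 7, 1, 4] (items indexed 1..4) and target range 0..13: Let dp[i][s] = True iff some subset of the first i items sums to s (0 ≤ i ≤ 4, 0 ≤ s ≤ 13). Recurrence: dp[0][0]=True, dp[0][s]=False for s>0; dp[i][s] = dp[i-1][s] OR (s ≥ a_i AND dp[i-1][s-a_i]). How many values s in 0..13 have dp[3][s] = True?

8

i\s   0   1   2   3   4   5   6   7   8   9  10  11  12  13
  0   T   F   F   F   F   F   F   F   F   F   F   F   F   F
  1   T   F   T   F   F   F   F   F   F   F   F   F   F   F
  2   T   F   T   F   F   F   F   T   F   T   F   F   F   F
  3   T   T   T   T   F   F   F   T   T   T   T   F   F   F
  4   T   T   T   T   T   T   T   T   T   T   T   T   T   T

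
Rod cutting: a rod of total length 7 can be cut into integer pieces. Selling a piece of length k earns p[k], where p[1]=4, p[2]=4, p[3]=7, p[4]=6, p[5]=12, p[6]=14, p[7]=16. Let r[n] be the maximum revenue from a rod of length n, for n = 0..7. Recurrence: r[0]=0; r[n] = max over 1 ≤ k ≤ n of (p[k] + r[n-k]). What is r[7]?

   n    0    1    2    3    4    5    6    7
r[n]    0    4    8   12   16   20   24   28

28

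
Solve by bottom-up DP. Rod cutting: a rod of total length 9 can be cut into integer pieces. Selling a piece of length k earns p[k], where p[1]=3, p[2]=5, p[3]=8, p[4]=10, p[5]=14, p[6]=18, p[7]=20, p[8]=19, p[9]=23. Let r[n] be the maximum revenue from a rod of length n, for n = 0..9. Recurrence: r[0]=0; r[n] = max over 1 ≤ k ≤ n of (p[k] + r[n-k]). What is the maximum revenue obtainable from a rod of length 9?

   n    0    1    2    3    4    5    6    7    8    9
r[n]    0    3    6    9   12   15   18   21   24   27

27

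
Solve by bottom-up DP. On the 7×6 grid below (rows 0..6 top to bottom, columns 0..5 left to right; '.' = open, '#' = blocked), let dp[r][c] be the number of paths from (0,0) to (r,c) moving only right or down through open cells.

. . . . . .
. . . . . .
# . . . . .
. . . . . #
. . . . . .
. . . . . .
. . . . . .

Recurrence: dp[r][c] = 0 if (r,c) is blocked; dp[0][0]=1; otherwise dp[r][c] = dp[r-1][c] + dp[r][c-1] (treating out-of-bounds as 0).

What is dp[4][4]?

55

r\c   0   1   2   3   4   5
  0   1   1   1   1   1   1
  1   1   2   3   4   5   6
  2   0   2   5   9  14  20
  3   0   2   7  16  30   0
  4   0   2   9  25  55  55
  5   0   2  11  36  91 146
  6   0   2  13  49 140 286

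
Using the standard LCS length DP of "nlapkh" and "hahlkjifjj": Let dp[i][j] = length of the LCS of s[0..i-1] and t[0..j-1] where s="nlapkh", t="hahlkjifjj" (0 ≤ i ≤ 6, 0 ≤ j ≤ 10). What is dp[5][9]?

2

   ''  h  a  h  l  k  j  i  f  j  j
''  0  0  0  0  0  0  0  0  0  0  0
 n  0  0  0  0  0  0  0  0  0  0  0
 l  0  0  0  0  1  1  1  1  1  1  1
 a  0  0  1  1  1  1  1  1  1  1  1
 p  0  0  1  1  1  1  1  1  1  1  1
 k  0  0  1  1  1  2  2  2  2  2  2
 h  0  1  1  2  2  2  2  2  2  2  2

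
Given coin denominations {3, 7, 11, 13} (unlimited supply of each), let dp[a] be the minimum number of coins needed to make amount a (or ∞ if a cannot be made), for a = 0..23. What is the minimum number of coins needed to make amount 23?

3

 a  0  1  2  3  4  5  6  7  8  9 10 11 12 13 14 15 16 17 18 19 20 21 22 23
dp  0  -  -  1  -  -  2  1  -  3  2  1  4  1  2  5  2  3  2  3  2  3  2  3
(- denotes ∞ / unreachable)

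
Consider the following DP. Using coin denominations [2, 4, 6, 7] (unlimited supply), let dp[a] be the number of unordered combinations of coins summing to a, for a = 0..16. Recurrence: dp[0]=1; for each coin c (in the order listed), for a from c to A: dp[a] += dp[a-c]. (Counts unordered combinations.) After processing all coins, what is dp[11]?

after  coin     0     1     2     3     4     5     6     7     8     9    10    11    12    13    14    15    16
          2     1     0     1     0     1     0     1     0     1     0     1     0     1     0     1     0     1
          4     1     0     1     0     2     0     2     0     3     0     3     0     4     0     4     0     5
          6     1     0     1     0     2     0     3     0     4     0     5     0     7     0     8     0    10
          7     1     0     1     0     2     0     3     1     4     1     5     2     7     3     9     4    11

2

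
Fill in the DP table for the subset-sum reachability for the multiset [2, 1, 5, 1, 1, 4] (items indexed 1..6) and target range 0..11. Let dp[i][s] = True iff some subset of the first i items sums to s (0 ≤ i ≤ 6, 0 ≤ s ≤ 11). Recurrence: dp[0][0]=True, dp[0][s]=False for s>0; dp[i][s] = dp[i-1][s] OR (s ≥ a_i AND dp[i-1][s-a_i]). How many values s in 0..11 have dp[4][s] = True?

i\s   0   1   2   3   4   5   6   7   8   9  10  11
  0   T   F   F   F   F   F   F   F   F   F   F   F
  1   T   F   T   F   F   F   F   F   F   F   F   F
  2   T   T   T   T   F   F   F   F   F   F   F   F
  3   T   T   T   T   F   T   T   T   T   F   F   F
  4   T   T   T   T   T   T   T   T   T   T   F   F
  5   T   T   T   T   T   T   T   T   T   T   T   F
  6   T   T   T   T   T   T   T   T   T   T   T   T

10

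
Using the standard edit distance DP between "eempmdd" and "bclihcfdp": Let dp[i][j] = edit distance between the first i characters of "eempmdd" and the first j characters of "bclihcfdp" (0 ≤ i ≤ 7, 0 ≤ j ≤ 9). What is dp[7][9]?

   ''  b  c  l  i  h  c  f  d  p
''  0  1  2  3  4  5  6  7  8  9
 e  1  1  2  3  4  5  6  7  8  9
 e  2  2  2  3  4  5  6  7  8  9
 m  3  3  3  3  4  5  6  7  8  9
 p  4  4  4  4  4  5  6  7  8  8
 m  5  5  5  5  5  5  6  7  8  9
 d  6  6  6  6  6  6  6  7  7  8
 d  7  7  7  7  7  7  7  7  7  8

8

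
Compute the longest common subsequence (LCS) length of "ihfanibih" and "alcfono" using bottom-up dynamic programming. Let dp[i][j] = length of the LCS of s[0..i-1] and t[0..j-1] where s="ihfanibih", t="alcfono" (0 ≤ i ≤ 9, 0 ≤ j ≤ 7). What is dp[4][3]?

   ''  a  l  c  f  o  n  o
''  0  0  0  0  0  0  0  0
 i  0  0  0  0  0  0  0  0
 h  0  0  0  0  0  0  0  0
 f  0  0  0  0  1  1  1  1
 a  0  1  1  1  1  1  1  1
 n  0  1  1  1  1  1  2  2
 i  0  1  1  1  1  1  2  2
 b  0  1  1  1  1  1  2  2
 i  0  1  1  1  1  1  2  2
 h  0  1  1  1  1  1  2  2

1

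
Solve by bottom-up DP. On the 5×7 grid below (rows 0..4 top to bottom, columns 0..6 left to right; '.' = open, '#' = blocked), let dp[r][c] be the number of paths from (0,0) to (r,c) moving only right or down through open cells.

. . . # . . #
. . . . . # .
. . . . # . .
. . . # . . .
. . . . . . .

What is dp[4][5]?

15

r\c   0   1   2   3   4   5   6
  0   1   1   1   0   0   0   0
  1   1   2   3   3   3   0   0
  2   1   3   6   9   0   0   0
  3   1   4  10   0   0   0   0
  4   1   5  15  15  15  15  15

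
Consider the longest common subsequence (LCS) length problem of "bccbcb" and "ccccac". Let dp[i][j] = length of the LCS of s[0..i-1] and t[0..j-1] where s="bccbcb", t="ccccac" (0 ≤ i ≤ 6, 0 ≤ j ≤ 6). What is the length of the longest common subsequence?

   ''  c  c  c  c  a  c
''  0  0  0  0  0  0  0
 b  0  0  0  0  0  0  0
 c  0  1  1  1  1  1  1
 c  0  1  2  2  2  2  2
 b  0  1  2  2  2  2  2
 c  0  1  2  3  3  3  3
 b  0  1  2  3  3  3  3

3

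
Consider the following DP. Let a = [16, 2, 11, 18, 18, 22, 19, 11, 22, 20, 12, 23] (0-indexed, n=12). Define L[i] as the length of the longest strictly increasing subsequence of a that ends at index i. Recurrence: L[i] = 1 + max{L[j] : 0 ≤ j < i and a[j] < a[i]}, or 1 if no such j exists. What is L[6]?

4

   i    0    1    2    3    4    5    6    7    8    9   10   11
a[i]   16    2   11   18   18   22   19   11   22   20   12   23
L[i]    1    1    2    3    3    4    4    2    5    5    3    6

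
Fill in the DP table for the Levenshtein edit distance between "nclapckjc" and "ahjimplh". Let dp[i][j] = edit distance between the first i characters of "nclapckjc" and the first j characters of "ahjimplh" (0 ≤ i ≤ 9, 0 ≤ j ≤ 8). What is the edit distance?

   ''  a  h  j  i  m  p  l  h
''  0  1  2  3  4  5  6  7  8
 n  1  1  2  3  4  5  6  7  8
 c  2  2  2  3  4  5  6  7  8
 l  3  3  3  3  4  5  6  6  7
 a  4  3  4  4  4  5  6  7  7
 p  5  4  4  5  5  5  5  6  7
 c  6  5  5  5  6  6  6  6  7
 k  7  6  6  6  6  7  7  7  7
 j  8  7  7  6  7  7  8  8  8
 c  9  8  8  7  7  8  8  9  9

9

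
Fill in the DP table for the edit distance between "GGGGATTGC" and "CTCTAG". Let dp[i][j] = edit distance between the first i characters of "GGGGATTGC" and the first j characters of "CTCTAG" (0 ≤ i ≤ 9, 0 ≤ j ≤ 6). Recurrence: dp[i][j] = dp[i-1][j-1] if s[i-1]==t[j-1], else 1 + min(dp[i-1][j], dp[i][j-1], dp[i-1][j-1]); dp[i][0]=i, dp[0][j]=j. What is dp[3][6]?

5

   ''  C  T  C  T  A  G
''  0  1  2  3  4  5  6
 G  1  1  2  3  4  5  5
 G  2  2  2  3  4  5  5
 G  3  3  3  3  4  5  5
 G  4  4  4  4  4  5  5
 A  5  5  5  5  5  4  5
 T  6  6  5  6  5  5  5
 T  7  7  6  6  6  6  6
 G  8  8  7  7  7  7  6
 C  9  8  8  7  8  8  7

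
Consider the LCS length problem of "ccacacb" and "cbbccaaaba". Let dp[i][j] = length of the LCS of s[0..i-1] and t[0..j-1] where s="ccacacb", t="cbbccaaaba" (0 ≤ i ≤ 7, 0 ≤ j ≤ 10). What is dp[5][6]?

4

   ''  c  b  b  c  c  a  a  a  b  a
''  0  0  0  0  0  0  0  0  0  0  0
 c  0  1  1  1  1  1  1  1  1  1  1
 c  0  1  1  1  2  2  2  2  2  2  2
 a  0  1  1  1  2  2  3  3  3  3  3
 c  0  1  1  1  2  3  3  3  3  3  3
 a  0  1  1  1  2  3  4  4  4  4  4
 c  0  1  1  1  2  3  4  4  4  4  4
 b  0  1  2  2  2  3  4  4  4  5  5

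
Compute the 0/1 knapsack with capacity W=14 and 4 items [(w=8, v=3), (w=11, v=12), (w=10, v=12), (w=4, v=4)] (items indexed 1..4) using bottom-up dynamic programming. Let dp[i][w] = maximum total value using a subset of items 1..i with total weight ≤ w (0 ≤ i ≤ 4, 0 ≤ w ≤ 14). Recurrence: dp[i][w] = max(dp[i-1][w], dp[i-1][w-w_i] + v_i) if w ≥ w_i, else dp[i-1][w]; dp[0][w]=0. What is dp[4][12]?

i\w   0   1   2   3   4   5   6   7   8   9  10  11  12  13  14
  0   0   0   0   0   0   0   0   0   0   0   0   0   0   0   0
  1   0   0   0   0   0   0   0   0   3   3   3   3   3   3   3
  2   0   0   0   0   0   0   0   0   3   3   3  12  12  12  12
  3   0   0   0   0   0   0   0   0   3   3  12  12  12  12  12
  4   0   0   0   0   4   4   4   4   4   4  12  12  12  12  16

12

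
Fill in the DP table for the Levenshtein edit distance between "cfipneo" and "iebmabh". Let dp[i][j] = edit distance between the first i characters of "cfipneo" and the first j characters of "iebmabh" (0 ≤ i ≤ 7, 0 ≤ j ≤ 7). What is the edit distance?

7

   ''  i  e  b  m  a  b  h
''  0  1  2  3  4  5  6  7
 c  1  1  2  3  4  5  6  7
 f  2  2  2  3  4  5  6  7
 i  3  2  3  3  4  5  6  7
 p  4  3  3  4  4  5  6  7
 n  5  4  4  4  5  5  6  7
 e  6  5  4  5  5  6  6  7
 o  7  6  5  5  6  6  7  7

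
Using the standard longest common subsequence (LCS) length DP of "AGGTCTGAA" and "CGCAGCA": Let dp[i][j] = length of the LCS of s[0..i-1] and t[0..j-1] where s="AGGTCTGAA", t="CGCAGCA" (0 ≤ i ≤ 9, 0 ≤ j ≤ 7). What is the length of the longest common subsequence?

   ''  C  G  C  A  G  C  A
''  0  0  0  0  0  0  0  0
 A  0  0  0  0  1  1  1  1
 G  0  0  1  1  1  2  2  2
 G  0  0  1  1  1  2  2  2
 T  0  0  1  1  1  2  2  2
 C  0  1  1  2  2  2  3  3
 T  0  1  1  2  2  2  3  3
 G  0  1  2  2  2  3  3  3
 A  0  1  2  2  3  3  3  4
 A  0  1  2  2  3  3  3  4

4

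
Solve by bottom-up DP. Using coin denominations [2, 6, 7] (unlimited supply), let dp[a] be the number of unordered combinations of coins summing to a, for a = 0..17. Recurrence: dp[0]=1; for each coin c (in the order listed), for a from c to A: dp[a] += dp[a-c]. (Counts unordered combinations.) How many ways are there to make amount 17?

2

after  coin     0     1     2     3     4     5     6     7     8     9    10    11    12    13    14    15    16    17
          2     1     0     1     0     1     0     1     0     1     0     1     0     1     0     1     0     1     0
          6     1     0     1     0     1     0     2     0     2     0     2     0     3     0     3     0     3     0
          7     1     0     1     0     1     0     2     1     2     1     2     1     3     2     4     2     4     2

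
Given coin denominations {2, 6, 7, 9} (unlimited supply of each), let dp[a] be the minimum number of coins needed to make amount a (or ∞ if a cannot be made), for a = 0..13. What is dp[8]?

2

 a  0  1  2  3  4  5  6  7  8  9 10 11 12 13
dp  0  -  1  -  2  -  1  1  2  1  3  2  2  2
(- denotes ∞ / unreachable)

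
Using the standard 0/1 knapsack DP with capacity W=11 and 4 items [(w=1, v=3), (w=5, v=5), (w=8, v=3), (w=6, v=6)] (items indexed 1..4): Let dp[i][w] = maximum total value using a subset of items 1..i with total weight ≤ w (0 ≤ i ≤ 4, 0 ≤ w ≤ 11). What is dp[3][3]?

3

i\w   0   1   2   3   4   5   6   7   8   9  10  11
  0   0   0   0   0   0   0   0   0   0   0   0   0
  1   0   3   3   3   3   3   3   3   3   3   3   3
  2   0   3   3   3   3   5   8   8   8   8   8   8
  3   0   3   3   3   3   5   8   8   8   8   8   8
  4   0   3   3   3   3   5   8   9   9   9   9  11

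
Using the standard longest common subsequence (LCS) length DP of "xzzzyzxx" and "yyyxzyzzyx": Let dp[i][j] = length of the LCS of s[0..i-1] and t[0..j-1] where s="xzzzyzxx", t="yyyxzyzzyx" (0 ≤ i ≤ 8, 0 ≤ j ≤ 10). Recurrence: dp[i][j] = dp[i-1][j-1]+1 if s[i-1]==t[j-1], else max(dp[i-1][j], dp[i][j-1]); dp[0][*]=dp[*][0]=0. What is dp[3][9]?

   ''  y  y  y  x  z  y  z  z  y  x
''  0  0  0  0  0  0  0  0  0  0  0
 x  0  0  0  0  1  1  1  1  1  1  1
 z  0  0  0  0  1  2  2  2  2  2  2
 z  0  0  0  0  1  2  2  3  3  3  3
 z  0  0  0  0  1  2  2  3  4  4  4
 y  0  1  1  1  1  2  3  3  4  5  5
 z  0  1  1  1  1  2  3  4  4  5  5
 x  0  1  1  1  2  2  3  4  4  5  6
 x  0  1  1  1  2  2  3  4  4  5  6

3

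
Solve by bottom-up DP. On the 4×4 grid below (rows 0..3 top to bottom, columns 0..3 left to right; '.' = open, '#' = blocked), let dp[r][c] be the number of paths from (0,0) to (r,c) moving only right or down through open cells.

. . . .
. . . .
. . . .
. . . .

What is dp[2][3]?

r\c   0   1   2   3
  0   1   1   1   1
  1   1   2   3   4
  2   1   3   6  10
  3   1   4  10  20

10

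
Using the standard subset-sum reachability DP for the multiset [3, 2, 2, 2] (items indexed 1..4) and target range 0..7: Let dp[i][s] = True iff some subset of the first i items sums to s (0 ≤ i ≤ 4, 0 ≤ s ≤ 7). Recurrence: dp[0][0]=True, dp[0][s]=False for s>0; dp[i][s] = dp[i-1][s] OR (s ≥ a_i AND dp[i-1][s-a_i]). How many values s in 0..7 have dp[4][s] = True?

7

i\s   0   1   2   3   4   5   6   7
  0   T   F   F   F   F   F   F   F
  1   T   F   F   T   F   F   F   F
  2   T   F   T   T   F   T   F   F
  3   T   F   T   T   T   T   F   T
  4   T   F   T   T   T   T   T   T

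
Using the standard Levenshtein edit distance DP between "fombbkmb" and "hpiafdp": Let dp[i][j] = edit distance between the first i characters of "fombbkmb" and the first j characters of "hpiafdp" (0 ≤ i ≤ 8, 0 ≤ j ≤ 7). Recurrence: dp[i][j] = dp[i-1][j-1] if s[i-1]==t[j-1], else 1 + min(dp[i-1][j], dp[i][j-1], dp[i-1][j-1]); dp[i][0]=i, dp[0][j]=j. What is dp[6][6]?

   ''  h  p  i  a  f  d  p
''  0  1  2  3  4  5  6  7
 f  1  1  2  3  4  4  5  6
 o  2  2  2  3  4  5  5  6
 m  3  3  3  3  4  5  6  6
 b  4  4  4  4  4  5  6  7
 b  5  5  5  5  5  5  6  7
 k  6  6  6  6  6  6  6  7
 m  7  7  7  7  7  7  7  7
 b  8  8  8  8  8  8  8  8

6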